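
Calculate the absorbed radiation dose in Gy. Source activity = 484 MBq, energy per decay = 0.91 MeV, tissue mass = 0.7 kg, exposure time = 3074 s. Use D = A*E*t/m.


A = 484 MBq = 4.8400e+08 Bq
E = 0.91 MeV = 1.45782e-13 J
D = A*E*t/m = 4.8400e+08*1.45782e-13*3074/0.7
D = 0.3099 Gy


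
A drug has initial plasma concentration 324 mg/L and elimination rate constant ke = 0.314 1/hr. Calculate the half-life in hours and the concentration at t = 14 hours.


t_half = ln(2) / ke = 0.693147 / 0.314 = 2.207 hr
C(t) = C0 * exp(-ke*t) = 324 * exp(-0.314*14)
C(14) = 3.994 mg/L


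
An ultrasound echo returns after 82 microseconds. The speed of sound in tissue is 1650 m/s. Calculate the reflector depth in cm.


depth = c * t / 2
t = 82 us = 8.2000e-05 s
depth = 1650 * 8.2000e-05 / 2
depth = 0.06765 m = 6.765 cm


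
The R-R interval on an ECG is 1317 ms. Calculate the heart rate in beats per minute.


HR = 60 / RR_interval(s)
RR = 1317 ms = 1.317 s
HR = 60 / 1.317 = 45.56 bpm


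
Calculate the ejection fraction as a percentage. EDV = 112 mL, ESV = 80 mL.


SV = EDV - ESV = 112 - 80 = 32 mL
EF = SV/EDV * 100 = 32/112 * 100
EF = 28.57%


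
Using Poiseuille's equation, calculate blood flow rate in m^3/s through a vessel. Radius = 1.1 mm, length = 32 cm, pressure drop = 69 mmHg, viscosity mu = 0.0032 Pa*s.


Q = pi*r^4*dP / (8*mu*L)
r = 0.0011 m, L = 0.32 m
dP = 69 mmHg = 9199.218 Pa
Q = 5.1651e-06 m^3/s


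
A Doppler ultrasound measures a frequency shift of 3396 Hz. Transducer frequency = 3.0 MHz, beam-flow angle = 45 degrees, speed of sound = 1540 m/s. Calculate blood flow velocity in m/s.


v = fd * c / (2 * f0 * cos(theta))
v = 3396 * 1540 / (2 * 3.0000e+06 * cos(45))
v = 1.233 m/s


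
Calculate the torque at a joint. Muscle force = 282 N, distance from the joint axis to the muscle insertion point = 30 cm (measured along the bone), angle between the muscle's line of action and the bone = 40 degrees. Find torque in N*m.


Torque = F * d * sin(theta)   (moment arm = d*sin(theta))
d = 30 cm = 0.3 m
Torque = 282 * 0.3 * sin(40)
Torque = 54.38 N*m


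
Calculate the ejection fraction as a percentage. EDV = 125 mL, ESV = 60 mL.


SV = EDV - ESV = 125 - 60 = 65 mL
EF = SV/EDV * 100 = 65/125 * 100
EF = 52%


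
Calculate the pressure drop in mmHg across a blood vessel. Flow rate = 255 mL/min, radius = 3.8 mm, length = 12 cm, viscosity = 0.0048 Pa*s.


dP = 8*mu*L*Q / (pi*r^4)
Q = 255 mL/min = 4.25e-06 m^3/s
dP = 29.8963 Pa = 29.8963 / 133.322 mmHg = 0.2242 mmHg


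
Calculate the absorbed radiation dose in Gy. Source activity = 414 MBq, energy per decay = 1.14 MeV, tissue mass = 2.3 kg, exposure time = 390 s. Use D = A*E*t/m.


A = 414 MBq = 4.1400e+08 Bq
E = 1.14 MeV = 1.82628e-13 J
D = A*E*t/m = 4.1400e+08*1.82628e-13*390/2.3
D = 0.01282 Gy


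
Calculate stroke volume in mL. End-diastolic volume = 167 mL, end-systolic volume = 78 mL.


SV = EDV - ESV
SV = 167 - 78
SV = 89 mL


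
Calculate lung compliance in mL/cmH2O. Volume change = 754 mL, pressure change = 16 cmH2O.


C = dV / dP
C = 754 / 16
C = 47.12 mL/cmH2O


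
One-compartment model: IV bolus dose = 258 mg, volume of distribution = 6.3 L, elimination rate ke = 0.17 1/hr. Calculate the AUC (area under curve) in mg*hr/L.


C0 = Dose/Vd = 258/6.3 = 40.9524 mg/L
AUC = C0/ke = 40.9524/0.17
AUC = 240.9 mg*hr/L


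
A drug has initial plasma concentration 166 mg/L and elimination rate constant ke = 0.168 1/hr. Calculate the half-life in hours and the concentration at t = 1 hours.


t_half = ln(2) / ke = 0.693147 / 0.168 = 4.126 hr
C(t) = C0 * exp(-ke*t) = 166 * exp(-0.168*1)
C(1) = 140.3 mg/L


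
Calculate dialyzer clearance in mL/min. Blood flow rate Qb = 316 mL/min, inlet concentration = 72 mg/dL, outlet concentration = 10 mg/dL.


K = Qb * (Cb_in - Cb_out) / Cb_in
K = 316 * (72 - 10) / 72
K = 272.1 mL/min


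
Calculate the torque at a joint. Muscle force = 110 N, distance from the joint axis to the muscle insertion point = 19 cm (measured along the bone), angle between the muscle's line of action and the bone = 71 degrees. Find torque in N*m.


Torque = F * d * sin(theta)   (moment arm = d*sin(theta))
d = 19 cm = 0.19 m
Torque = 110 * 0.19 * sin(71)
Torque = 19.76 N*m


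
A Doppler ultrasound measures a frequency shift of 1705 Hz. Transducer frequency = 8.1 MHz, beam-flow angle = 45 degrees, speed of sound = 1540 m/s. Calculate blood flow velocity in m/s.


v = fd * c / (2 * f0 * cos(theta))
v = 1705 * 1540 / (2 * 8.1000e+06 * cos(45))
v = 0.2292 m/s


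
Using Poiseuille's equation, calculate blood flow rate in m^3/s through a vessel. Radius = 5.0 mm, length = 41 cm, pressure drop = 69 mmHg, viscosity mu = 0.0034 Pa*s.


Q = pi*r^4*dP / (8*mu*L)
r = 0.005 m, L = 0.41 m
dP = 69 mmHg = 9199.218 Pa
Q = 0.00162 m^3/s


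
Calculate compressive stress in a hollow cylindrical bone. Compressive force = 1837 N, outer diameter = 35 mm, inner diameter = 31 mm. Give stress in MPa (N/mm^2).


A = pi*(r_o^2 - r_i^2)
r_o = 17.5 mm, r_i = 15.5 mm
A = 207.345 mm^2
sigma = F/A = 1837 / 207.345
sigma = 8.86 MPa


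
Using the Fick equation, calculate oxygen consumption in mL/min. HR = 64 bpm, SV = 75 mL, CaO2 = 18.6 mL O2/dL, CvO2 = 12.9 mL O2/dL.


CO = HR*SV = 64*75/1000 = 4.8 L/min
a-v O2 diff = 18.6 - 12.9 = 5.7 mL/dL
VO2 = CO * (CaO2-CvO2) * 10 dL/L
VO2 = 4.8 * 5.7 * 10
VO2 = 273.6 mL/min


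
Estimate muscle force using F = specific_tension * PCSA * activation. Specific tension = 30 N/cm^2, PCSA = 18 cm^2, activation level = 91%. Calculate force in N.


F = sigma * PCSA * activation
F = 30 * 18 * 0.91
F = 491.4 N


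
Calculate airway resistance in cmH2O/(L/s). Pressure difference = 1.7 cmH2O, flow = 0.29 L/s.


R = dP / flow
R = 1.7 / 0.29
R = 5.862 cmH2O/(L/s)


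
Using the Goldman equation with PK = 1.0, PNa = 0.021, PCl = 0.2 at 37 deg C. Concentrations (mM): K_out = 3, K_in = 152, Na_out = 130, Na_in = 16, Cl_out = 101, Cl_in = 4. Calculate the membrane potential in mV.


Vm = (RT/F)*ln((PK*Ko + PNa*Nao + PCl*Cli)/(PK*Ki + PNa*Nai + PCl*Clo))
Numer = 6.53, Denom = 172.536
Vm = -87.5 mV


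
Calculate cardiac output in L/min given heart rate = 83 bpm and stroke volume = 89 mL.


CO = HR * SV
CO = 83 * 89 / 1000
CO = 7.387 L/min


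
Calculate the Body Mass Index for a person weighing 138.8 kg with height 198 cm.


BMI = weight / height^2
height = 198 cm = 1.98 m
BMI = 138.8 / 1.98^2
BMI = 35.4 kg/m^2


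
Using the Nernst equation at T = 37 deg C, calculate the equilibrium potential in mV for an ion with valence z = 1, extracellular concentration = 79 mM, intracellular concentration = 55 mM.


E = (RT/(zF)) * ln(C_out/C_in)
T = 37 + 273.15 = 310.15 K
E = (8.314 * 310.15 / (1 * 96485)) * ln(79/55)
E = 9.678 mV


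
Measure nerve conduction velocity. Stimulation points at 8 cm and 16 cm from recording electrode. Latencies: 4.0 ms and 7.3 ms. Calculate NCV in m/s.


Distance = (16 - 8) / 100 = 0.08 m
dt = (7.3 - 4.0) / 1000 = 0.0033 s
NCV = dist / dt = 24.24 m/s


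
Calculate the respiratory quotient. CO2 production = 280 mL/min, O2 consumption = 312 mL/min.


RQ = VCO2 / VO2
RQ = 280 / 312
RQ = 0.8974


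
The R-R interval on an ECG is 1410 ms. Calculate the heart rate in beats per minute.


HR = 60 / RR_interval(s)
RR = 1410 ms = 1.41 s
HR = 60 / 1.41 = 42.55 bpm


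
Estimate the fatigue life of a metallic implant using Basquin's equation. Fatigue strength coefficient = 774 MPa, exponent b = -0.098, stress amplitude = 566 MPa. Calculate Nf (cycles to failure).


sigma_a = sigma_f' * (2Nf)^b
2Nf = (sigma_a/sigma_f')^(1/b)
2Nf = (566/774)^(1/-0.098)
2Nf = 24.377266
Nf = 12.19


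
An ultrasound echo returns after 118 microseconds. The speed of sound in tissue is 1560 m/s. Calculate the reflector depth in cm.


depth = c * t / 2
t = 118 us = 1.1800e-04 s
depth = 1560 * 1.1800e-04 / 2
depth = 0.09204 m = 9.204 cm


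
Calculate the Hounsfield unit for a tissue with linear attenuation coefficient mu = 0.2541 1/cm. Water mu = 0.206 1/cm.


HU = ((mu_tissue - mu_water) / mu_water) * 1000
HU = ((0.2541 - 0.206) / 0.206) * 1000
HU = 233.5


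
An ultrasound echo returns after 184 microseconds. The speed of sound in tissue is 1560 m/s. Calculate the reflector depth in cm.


depth = c * t / 2
t = 184 us = 1.8400e-04 s
depth = 1560 * 1.8400e-04 / 2
depth = 0.14352 m = 14.352 cm


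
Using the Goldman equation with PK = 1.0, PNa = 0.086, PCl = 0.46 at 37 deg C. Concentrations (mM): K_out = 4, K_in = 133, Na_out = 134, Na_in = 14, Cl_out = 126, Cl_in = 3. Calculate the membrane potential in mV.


Vm = (RT/F)*ln((PK*Ko + PNa*Nao + PCl*Cli)/(PK*Ki + PNa*Nai + PCl*Clo))
Numer = 16.904, Denom = 192.164
Vm = -64.96 mV


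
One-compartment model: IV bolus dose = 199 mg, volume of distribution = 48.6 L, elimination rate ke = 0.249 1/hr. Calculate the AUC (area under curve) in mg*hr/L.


C0 = Dose/Vd = 199/48.6 = 4.09465 mg/L
AUC = C0/ke = 4.09465/0.249
AUC = 16.44 mg*hr/L


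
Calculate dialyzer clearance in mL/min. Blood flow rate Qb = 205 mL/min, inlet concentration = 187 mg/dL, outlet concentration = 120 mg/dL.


K = Qb * (Cb_in - Cb_out) / Cb_in
K = 205 * (187 - 120) / 187
K = 73.45 mL/min


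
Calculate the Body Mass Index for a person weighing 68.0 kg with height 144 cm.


BMI = weight / height^2
height = 144 cm = 1.44 m
BMI = 68.0 / 1.44^2
BMI = 32.79 kg/m^2


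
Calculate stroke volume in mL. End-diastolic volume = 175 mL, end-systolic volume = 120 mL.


SV = EDV - ESV
SV = 175 - 120
SV = 55 mL


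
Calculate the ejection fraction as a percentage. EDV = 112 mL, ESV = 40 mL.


SV = EDV - ESV = 112 - 40 = 72 mL
EF = SV/EDV * 100 = 72/112 * 100
EF = 64.29%


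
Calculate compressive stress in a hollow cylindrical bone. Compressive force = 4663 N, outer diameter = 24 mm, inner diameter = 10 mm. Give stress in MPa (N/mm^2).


A = pi*(r_o^2 - r_i^2)
r_o = 12 mm, r_i = 5 mm
A = 373.85 mm^2
sigma = F/A = 4663 / 373.85
sigma = 12.47 MPa


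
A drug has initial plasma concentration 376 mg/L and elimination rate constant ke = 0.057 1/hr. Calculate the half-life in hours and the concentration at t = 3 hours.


t_half = ln(2) / ke = 0.693147 / 0.057 = 12.16 hr
C(t) = C0 * exp(-ke*t) = 376 * exp(-0.057*3)
C(3) = 316.9 mg/L


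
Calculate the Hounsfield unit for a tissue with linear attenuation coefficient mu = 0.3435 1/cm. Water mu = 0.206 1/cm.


HU = ((mu_tissue - mu_water) / mu_water) * 1000
HU = ((0.3435 - 0.206) / 0.206) * 1000
HU = 667.5


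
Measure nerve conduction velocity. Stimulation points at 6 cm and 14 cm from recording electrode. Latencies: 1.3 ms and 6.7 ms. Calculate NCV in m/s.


Distance = (14 - 6) / 100 = 0.08 m
dt = (6.7 - 1.3) / 1000 = 0.0054 s
NCV = dist / dt = 14.81 m/s


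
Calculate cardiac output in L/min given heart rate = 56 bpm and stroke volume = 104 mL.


CO = HR * SV
CO = 56 * 104 / 1000
CO = 5.824 L/min


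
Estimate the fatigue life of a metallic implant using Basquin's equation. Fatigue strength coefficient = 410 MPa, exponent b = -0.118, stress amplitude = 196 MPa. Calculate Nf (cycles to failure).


sigma_a = sigma_f' * (2Nf)^b
2Nf = (sigma_a/sigma_f')^(1/b)
2Nf = (196/410)^(1/-0.118)
2Nf = 520.39985
Nf = 260.2


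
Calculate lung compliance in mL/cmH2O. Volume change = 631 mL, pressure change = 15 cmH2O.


C = dV / dP
C = 631 / 15
C = 42.07 mL/cmH2O


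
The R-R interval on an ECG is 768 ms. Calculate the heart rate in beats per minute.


HR = 60 / RR_interval(s)
RR = 768 ms = 0.768 s
HR = 60 / 0.768 = 78.12 bpm


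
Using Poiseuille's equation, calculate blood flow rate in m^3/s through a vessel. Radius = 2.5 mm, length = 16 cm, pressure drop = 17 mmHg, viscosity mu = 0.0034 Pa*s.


Q = pi*r^4*dP / (8*mu*L)
r = 0.0025 m, L = 0.16 m
dP = 17 mmHg = 2266.474 Pa
Q = 6.3910e-05 m^3/s


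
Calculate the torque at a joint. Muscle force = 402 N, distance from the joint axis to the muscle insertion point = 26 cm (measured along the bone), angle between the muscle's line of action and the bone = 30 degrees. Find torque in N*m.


Torque = F * d * sin(theta)   (moment arm = d*sin(theta))
d = 26 cm = 0.26 m
Torque = 402 * 0.26 * sin(30)
Torque = 52.26 N*m


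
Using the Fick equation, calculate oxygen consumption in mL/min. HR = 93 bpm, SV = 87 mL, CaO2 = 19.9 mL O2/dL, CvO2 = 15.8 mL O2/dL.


CO = HR*SV = 93*87/1000 = 8.091 L/min
a-v O2 diff = 19.9 - 15.8 = 4.1 mL/dL
VO2 = CO * (CaO2-CvO2) * 10 dL/L
VO2 = 8.091 * 4.1 * 10
VO2 = 331.7 mL/min


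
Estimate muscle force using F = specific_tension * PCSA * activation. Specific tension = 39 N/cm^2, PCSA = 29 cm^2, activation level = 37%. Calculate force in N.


F = sigma * PCSA * activation
F = 39 * 29 * 0.37
F = 418.5 N


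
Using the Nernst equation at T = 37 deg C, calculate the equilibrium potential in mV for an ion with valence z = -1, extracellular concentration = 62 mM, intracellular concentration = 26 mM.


E = (RT/(zF)) * ln(C_out/C_in)
T = 37 + 273.15 = 310.15 K
E = (8.314 * 310.15 / (-1 * 96485)) * ln(62/26)
E = -23.23 mV


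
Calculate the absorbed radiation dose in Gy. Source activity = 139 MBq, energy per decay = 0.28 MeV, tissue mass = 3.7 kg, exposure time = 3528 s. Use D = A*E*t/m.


A = 139 MBq = 1.3900e+08 Bq
E = 0.28 MeV = 4.4856e-14 J
D = A*E*t/m = 1.3900e+08*4.4856e-14*3528/3.7
D = 0.005945 Gy


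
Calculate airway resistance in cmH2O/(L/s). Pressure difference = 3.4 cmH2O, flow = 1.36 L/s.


R = dP / flow
R = 3.4 / 1.36
R = 2.5 cmH2O/(L/s)


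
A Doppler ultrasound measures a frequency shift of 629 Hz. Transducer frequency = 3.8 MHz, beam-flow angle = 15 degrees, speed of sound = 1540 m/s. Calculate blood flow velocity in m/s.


v = fd * c / (2 * f0 * cos(theta))
v = 629 * 1540 / (2 * 3.8000e+06 * cos(15))
v = 0.132 m/s


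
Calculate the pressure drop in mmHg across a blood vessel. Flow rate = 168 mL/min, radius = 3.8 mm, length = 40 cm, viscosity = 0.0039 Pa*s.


dP = 8*mu*L*Q / (pi*r^4)
Q = 168 mL/min = 2.8e-06 m^3/s
dP = 53.3443 Pa = 53.3443 / 133.322 mmHg = 0.4001 mmHg


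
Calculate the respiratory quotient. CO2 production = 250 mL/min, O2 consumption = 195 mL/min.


RQ = VCO2 / VO2
RQ = 250 / 195
RQ = 1.282


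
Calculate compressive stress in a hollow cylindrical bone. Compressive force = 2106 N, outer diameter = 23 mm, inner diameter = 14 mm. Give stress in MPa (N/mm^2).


A = pi*(r_o^2 - r_i^2)
r_o = 11.5 mm, r_i = 7 mm
A = 261.538 mm^2
sigma = F/A = 2106 / 261.538
sigma = 8.052 MPa


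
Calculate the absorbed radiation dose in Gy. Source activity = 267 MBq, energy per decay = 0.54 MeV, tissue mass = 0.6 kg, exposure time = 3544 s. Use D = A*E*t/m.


A = 267 MBq = 2.6700e+08 Bq
E = 0.54 MeV = 8.6508e-14 J
D = A*E*t/m = 2.6700e+08*8.6508e-14*3544/0.6
D = 0.1364 Gy


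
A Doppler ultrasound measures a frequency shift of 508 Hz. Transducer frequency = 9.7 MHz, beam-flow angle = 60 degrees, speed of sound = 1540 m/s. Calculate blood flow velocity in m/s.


v = fd * c / (2 * f0 * cos(theta))
v = 508 * 1540 / (2 * 9.7000e+06 * cos(60))
v = 0.08065 m/s


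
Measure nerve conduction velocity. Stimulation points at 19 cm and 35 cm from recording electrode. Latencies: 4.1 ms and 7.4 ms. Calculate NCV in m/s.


Distance = (35 - 19) / 100 = 0.16 m
dt = (7.4 - 4.1) / 1000 = 0.0033 s
NCV = dist / dt = 48.48 m/s


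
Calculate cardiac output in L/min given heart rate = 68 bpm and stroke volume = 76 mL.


CO = HR * SV
CO = 68 * 76 / 1000
CO = 5.168 L/min


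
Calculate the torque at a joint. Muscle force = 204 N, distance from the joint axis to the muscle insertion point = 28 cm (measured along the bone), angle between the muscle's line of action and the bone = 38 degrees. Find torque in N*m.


Torque = F * d * sin(theta)   (moment arm = d*sin(theta))
d = 28 cm = 0.28 m
Torque = 204 * 0.28 * sin(38)
Torque = 35.17 N*m


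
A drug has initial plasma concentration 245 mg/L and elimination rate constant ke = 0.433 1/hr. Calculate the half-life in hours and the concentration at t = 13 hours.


t_half = ln(2) / ke = 0.693147 / 0.433 = 1.601 hr
C(t) = C0 * exp(-ke*t) = 245 * exp(-0.433*13)
C(13) = 0.8801 mg/L


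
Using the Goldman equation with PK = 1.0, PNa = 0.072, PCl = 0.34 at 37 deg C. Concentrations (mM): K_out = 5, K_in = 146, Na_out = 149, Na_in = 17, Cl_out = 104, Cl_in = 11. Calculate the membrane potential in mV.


Vm = (RT/F)*ln((PK*Ko + PNa*Nao + PCl*Cli)/(PK*Ki + PNa*Nai + PCl*Clo))
Numer = 19.468, Denom = 182.584
Vm = -59.82 mV


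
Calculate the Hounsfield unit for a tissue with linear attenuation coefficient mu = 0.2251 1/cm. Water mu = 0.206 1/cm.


HU = ((mu_tissue - mu_water) / mu_water) * 1000
HU = ((0.2251 - 0.206) / 0.206) * 1000
HU = 92.72


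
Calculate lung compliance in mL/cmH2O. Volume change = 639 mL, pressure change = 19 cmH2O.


C = dV / dP
C = 639 / 19
C = 33.63 mL/cmH2O


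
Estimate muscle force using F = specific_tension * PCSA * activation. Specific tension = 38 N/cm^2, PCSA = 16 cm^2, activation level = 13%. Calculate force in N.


F = sigma * PCSA * activation
F = 38 * 16 * 0.13
F = 79.04 N


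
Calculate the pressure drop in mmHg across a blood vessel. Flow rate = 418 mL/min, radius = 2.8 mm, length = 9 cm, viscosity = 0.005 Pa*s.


dP = 8*mu*L*Q / (pi*r^4)
Q = 418 mL/min = 6.96667e-06 m^3/s
dP = 129.881 Pa = 129.881 / 133.322 mmHg = 0.9742 mmHg


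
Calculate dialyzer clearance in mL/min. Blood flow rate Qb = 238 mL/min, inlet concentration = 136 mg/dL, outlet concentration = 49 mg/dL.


K = Qb * (Cb_in - Cb_out) / Cb_in
K = 238 * (136 - 49) / 136
K = 152.2 mL/min


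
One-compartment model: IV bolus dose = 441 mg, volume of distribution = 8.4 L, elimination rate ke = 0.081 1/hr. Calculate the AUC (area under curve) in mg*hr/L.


C0 = Dose/Vd = 441/8.4 = 52.5 mg/L
AUC = C0/ke = 52.5/0.081
AUC = 648.1 mg*hr/L


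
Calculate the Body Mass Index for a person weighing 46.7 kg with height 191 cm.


BMI = weight / height^2
height = 191 cm = 1.91 m
BMI = 46.7 / 1.91^2
BMI = 12.8 kg/m^2


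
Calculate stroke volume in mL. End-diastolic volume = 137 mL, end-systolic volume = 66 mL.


SV = EDV - ESV
SV = 137 - 66
SV = 71 mL


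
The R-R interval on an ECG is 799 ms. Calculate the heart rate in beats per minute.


HR = 60 / RR_interval(s)
RR = 799 ms = 0.799 s
HR = 60 / 0.799 = 75.09 bpm


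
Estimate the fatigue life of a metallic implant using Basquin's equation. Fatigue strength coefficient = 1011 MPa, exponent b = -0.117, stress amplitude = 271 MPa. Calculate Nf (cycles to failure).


sigma_a = sigma_f' * (2Nf)^b
2Nf = (sigma_a/sigma_f')^(1/b)
2Nf = (271/1011)^(1/-0.117)
2Nf = 77094.693
Nf = 3.855e+04


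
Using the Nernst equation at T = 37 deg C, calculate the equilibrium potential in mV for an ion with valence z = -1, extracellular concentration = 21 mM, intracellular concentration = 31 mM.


E = (RT/(zF)) * ln(C_out/C_in)
T = 37 + 273.15 = 310.15 K
E = (8.314 * 310.15 / (-1 * 96485)) * ln(21/31)
E = 10.41 mV


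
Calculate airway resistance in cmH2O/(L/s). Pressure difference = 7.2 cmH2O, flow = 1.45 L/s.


R = dP / flow
R = 7.2 / 1.45
R = 4.966 cmH2O/(L/s)


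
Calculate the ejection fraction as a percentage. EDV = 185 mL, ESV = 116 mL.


SV = EDV - ESV = 185 - 116 = 69 mL
EF = SV/EDV * 100 = 69/185 * 100
EF = 37.3%


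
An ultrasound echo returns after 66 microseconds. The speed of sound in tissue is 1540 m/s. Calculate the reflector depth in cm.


depth = c * t / 2
t = 66 us = 6.6000e-05 s
depth = 1540 * 6.6000e-05 / 2
depth = 0.05082 m = 5.082 cm


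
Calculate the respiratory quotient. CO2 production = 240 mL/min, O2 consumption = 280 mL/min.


RQ = VCO2 / VO2
RQ = 240 / 280
RQ = 0.8571


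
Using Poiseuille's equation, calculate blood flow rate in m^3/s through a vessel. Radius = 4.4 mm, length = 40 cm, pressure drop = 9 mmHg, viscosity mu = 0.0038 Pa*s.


Q = pi*r^4*dP / (8*mu*L)
r = 0.0044 m, L = 0.4 m
dP = 9 mmHg = 1199.898 Pa
Q = 1.1619e-04 m^3/s


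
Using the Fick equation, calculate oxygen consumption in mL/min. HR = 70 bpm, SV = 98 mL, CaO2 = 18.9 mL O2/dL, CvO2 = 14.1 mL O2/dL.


CO = HR*SV = 70*98/1000 = 6.86 L/min
a-v O2 diff = 18.9 - 14.1 = 4.8 mL/dL
VO2 = CO * (CaO2-CvO2) * 10 dL/L
VO2 = 6.86 * 4.8 * 10
VO2 = 329.3 mL/min


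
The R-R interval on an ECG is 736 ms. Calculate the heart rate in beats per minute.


HR = 60 / RR_interval(s)
RR = 736 ms = 0.736 s
HR = 60 / 0.736 = 81.52 bpm


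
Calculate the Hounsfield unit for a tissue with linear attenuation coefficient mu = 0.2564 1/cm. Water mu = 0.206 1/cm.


HU = ((mu_tissue - mu_water) / mu_water) * 1000
HU = ((0.2564 - 0.206) / 0.206) * 1000
HU = 244.7


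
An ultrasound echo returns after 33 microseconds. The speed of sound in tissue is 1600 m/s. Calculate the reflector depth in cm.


depth = c * t / 2
t = 33 us = 3.3000e-05 s
depth = 1600 * 3.3000e-05 / 2
depth = 0.0264 m = 2.64 cm


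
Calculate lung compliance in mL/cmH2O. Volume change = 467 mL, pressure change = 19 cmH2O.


C = dV / dP
C = 467 / 19
C = 24.58 mL/cmH2O


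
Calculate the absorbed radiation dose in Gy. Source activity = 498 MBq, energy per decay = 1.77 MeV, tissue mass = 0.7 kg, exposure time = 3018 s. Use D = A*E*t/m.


A = 498 MBq = 4.9800e+08 Bq
E = 1.77 MeV = 2.83554e-13 J
D = A*E*t/m = 4.9800e+08*2.83554e-13*3018/0.7
D = 0.6088 Gy


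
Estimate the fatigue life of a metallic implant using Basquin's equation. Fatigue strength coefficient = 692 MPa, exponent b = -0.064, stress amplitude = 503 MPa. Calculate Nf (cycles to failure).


sigma_a = sigma_f' * (2Nf)^b
2Nf = (sigma_a/sigma_f')^(1/b)
2Nf = (503/692)^(1/-0.064)
2Nf = 146.1026
Nf = 73.05


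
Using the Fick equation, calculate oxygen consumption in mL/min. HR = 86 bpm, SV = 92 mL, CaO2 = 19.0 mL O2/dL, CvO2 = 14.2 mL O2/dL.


CO = HR*SV = 86*92/1000 = 7.912 L/min
a-v O2 diff = 19.0 - 14.2 = 4.8 mL/dL
VO2 = CO * (CaO2-CvO2) * 10 dL/L
VO2 = 7.912 * 4.8 * 10
VO2 = 379.8 mL/min


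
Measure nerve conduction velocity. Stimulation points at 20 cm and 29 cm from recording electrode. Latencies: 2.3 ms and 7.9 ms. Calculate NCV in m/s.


Distance = (29 - 20) / 100 = 0.09 m
dt = (7.9 - 2.3) / 1000 = 0.0056 s
NCV = dist / dt = 16.07 m/s


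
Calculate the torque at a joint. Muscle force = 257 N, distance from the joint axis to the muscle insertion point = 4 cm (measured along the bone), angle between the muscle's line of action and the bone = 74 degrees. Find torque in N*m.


Torque = F * d * sin(theta)   (moment arm = d*sin(theta))
d = 4 cm = 0.04 m
Torque = 257 * 0.04 * sin(74)
Torque = 9.882 N*m


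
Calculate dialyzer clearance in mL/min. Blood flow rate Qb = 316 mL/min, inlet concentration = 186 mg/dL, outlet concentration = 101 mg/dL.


K = Qb * (Cb_in - Cb_out) / Cb_in
K = 316 * (186 - 101) / 186
K = 144.4 mL/min


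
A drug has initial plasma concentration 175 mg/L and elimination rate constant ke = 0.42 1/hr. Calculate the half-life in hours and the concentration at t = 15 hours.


t_half = ln(2) / ke = 0.693147 / 0.42 = 1.65 hr
C(t) = C0 * exp(-ke*t) = 175 * exp(-0.42*15)
C(15) = 0.3214 mg/L


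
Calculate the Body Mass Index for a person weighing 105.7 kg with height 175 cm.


BMI = weight / height^2
height = 175 cm = 1.75 m
BMI = 105.7 / 1.75^2
BMI = 34.51 kg/m^2


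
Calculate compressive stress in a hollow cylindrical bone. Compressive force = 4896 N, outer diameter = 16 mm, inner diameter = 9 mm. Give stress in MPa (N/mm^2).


A = pi*(r_o^2 - r_i^2)
r_o = 8 mm, r_i = 4.5 mm
A = 137.445 mm^2
sigma = F/A = 4896 / 137.445
sigma = 35.62 MPa


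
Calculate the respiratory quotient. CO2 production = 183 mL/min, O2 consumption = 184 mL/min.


RQ = VCO2 / VO2
RQ = 183 / 184
RQ = 0.9946


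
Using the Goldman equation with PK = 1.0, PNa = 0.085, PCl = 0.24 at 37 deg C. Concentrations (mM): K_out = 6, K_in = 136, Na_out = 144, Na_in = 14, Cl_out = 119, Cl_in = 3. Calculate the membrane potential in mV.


Vm = (RT/F)*ln((PK*Ko + PNa*Nao + PCl*Cli)/(PK*Ki + PNa*Nai + PCl*Clo))
Numer = 18.96, Denom = 165.75
Vm = -57.94 mV


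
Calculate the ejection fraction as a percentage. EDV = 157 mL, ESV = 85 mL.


SV = EDV - ESV = 157 - 85 = 72 mL
EF = SV/EDV * 100 = 72/157 * 100
EF = 45.86%


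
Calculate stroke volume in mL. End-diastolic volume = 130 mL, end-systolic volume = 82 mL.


SV = EDV - ESV
SV = 130 - 82
SV = 48 mL


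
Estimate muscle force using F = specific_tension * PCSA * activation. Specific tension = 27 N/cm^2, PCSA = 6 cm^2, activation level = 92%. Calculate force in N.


F = sigma * PCSA * activation
F = 27 * 6 * 0.92
F = 149 N


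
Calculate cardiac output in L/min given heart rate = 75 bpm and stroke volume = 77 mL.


CO = HR * SV
CO = 75 * 77 / 1000
CO = 5.775 L/min


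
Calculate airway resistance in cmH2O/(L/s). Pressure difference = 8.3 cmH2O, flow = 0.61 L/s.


R = dP / flow
R = 8.3 / 0.61
R = 13.61 cmH2O/(L/s)


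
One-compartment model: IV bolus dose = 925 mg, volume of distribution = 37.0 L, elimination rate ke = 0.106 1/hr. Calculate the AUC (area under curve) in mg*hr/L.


C0 = Dose/Vd = 925/37.0 = 25 mg/L
AUC = C0/ke = 25/0.106
AUC = 235.8 mg*hr/L


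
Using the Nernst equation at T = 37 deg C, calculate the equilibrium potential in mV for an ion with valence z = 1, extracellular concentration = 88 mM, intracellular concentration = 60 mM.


E = (RT/(zF)) * ln(C_out/C_in)
T = 37 + 273.15 = 310.15 K
E = (8.314 * 310.15 / (1 * 96485)) * ln(88/60)
E = 10.24 mV


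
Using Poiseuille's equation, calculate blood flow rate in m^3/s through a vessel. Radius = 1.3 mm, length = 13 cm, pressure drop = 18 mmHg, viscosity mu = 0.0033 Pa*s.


Q = pi*r^4*dP / (8*mu*L)
r = 0.0013 m, L = 0.13 m
dP = 18 mmHg = 2399.796 Pa
Q = 6.2741e-06 m^3/s


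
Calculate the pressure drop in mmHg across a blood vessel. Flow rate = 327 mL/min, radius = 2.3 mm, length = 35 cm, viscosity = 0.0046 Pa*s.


dP = 8*mu*L*Q / (pi*r^4)
Q = 327 mL/min = 5.45e-06 m^3/s
dP = 798.456 Pa = 798.456 / 133.322 mmHg = 5.989 mmHg


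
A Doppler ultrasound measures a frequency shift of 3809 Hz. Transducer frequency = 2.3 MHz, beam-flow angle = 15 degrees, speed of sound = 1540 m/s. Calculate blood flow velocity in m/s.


v = fd * c / (2 * f0 * cos(theta))
v = 3809 * 1540 / (2 * 2.3000e+06 * cos(15))
v = 1.32 m/s


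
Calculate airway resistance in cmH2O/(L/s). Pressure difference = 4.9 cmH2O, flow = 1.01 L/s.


R = dP / flow
R = 4.9 / 1.01
R = 4.851 cmH2O/(L/s)


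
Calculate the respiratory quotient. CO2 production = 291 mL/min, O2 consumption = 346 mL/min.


RQ = VCO2 / VO2
RQ = 291 / 346
RQ = 0.841


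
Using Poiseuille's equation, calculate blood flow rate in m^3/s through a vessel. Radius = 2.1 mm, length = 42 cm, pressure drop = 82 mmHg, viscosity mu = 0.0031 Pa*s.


Q = pi*r^4*dP / (8*mu*L)
r = 0.0021 m, L = 0.42 m
dP = 82 mmHg = 10932.404 Pa
Q = 6.4127e-05 m^3/s


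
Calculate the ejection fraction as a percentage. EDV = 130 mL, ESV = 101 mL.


SV = EDV - ESV = 130 - 101 = 29 mL
EF = SV/EDV * 100 = 29/130 * 100
EF = 22.31%


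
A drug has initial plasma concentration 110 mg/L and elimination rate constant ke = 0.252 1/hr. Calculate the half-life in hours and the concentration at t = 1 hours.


t_half = ln(2) / ke = 0.693147 / 0.252 = 2.751 hr
C(t) = C0 * exp(-ke*t) = 110 * exp(-0.252*1)
C(1) = 85.5 mg/L


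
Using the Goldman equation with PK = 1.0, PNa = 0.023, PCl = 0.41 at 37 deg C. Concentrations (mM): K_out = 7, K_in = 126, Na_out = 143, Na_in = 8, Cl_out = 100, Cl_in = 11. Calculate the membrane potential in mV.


Vm = (RT/F)*ln((PK*Ko + PNa*Nao + PCl*Cli)/(PK*Ki + PNa*Nai + PCl*Clo))
Numer = 14.799, Denom = 167.184
Vm = -64.8 mV


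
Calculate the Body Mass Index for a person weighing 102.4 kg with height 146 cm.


BMI = weight / height^2
height = 146 cm = 1.46 m
BMI = 102.4 / 1.46^2
BMI = 48.04 kg/m^2


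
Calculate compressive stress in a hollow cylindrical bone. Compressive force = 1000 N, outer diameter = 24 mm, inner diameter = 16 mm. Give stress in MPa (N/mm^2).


A = pi*(r_o^2 - r_i^2)
r_o = 12 mm, r_i = 8 mm
A = 251.327 mm^2
sigma = F/A = 1000 / 251.327
sigma = 3.979 MPa


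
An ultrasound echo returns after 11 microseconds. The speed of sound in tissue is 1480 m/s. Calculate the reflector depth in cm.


depth = c * t / 2
t = 11 us = 1.1000e-05 s
depth = 1480 * 1.1000e-05 / 2
depth = 0.00814 m = 0.814 cm


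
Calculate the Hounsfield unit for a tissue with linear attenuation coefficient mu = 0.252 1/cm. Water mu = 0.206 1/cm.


HU = ((mu_tissue - mu_water) / mu_water) * 1000
HU = ((0.252 - 0.206) / 0.206) * 1000
HU = 223.3


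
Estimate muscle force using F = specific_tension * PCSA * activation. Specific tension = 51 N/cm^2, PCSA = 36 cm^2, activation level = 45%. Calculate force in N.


F = sigma * PCSA * activation
F = 51 * 36 * 0.45
F = 826.2 N


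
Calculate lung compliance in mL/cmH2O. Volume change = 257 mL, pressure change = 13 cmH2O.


C = dV / dP
C = 257 / 13
C = 19.77 mL/cmH2O


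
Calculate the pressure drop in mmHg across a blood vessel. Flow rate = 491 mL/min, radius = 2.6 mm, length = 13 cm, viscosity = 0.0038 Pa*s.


dP = 8*mu*L*Q / (pi*r^4)
Q = 491 mL/min = 8.18333e-06 m^3/s
dP = 225.27 Pa = 225.27 / 133.322 mmHg = 1.69 mmHg


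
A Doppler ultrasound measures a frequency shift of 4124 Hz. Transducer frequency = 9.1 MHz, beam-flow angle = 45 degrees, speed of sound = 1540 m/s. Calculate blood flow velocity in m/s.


v = fd * c / (2 * f0 * cos(theta))
v = 4124 * 1540 / (2 * 9.1000e+06 * cos(45))
v = 0.4935 m/s


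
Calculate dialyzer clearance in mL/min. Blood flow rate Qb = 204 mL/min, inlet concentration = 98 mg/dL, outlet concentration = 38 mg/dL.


K = Qb * (Cb_in - Cb_out) / Cb_in
K = 204 * (98 - 38) / 98
K = 124.9 mL/min


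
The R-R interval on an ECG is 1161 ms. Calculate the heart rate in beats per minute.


HR = 60 / RR_interval(s)
RR = 1161 ms = 1.161 s
HR = 60 / 1.161 = 51.68 bpm


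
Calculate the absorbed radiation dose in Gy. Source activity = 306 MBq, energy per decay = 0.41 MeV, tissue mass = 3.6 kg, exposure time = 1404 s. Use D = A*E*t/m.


A = 306 MBq = 3.0600e+08 Bq
E = 0.41 MeV = 6.5682e-14 J
D = A*E*t/m = 3.0600e+08*6.5682e-14*1404/3.6
D = 0.007838 Gy


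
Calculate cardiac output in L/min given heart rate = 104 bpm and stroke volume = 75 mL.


CO = HR * SV
CO = 104 * 75 / 1000
CO = 7.8 L/min


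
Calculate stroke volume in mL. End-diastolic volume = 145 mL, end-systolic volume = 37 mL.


SV = EDV - ESV
SV = 145 - 37
SV = 108 mL


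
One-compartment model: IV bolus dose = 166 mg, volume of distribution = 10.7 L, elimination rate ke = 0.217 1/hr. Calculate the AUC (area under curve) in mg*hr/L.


C0 = Dose/Vd = 166/10.7 = 15.514 mg/L
AUC = C0/ke = 15.514/0.217
AUC = 71.49 mg*hr/L


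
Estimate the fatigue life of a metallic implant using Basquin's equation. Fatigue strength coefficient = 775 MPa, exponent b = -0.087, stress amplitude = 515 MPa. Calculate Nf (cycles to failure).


sigma_a = sigma_f' * (2Nf)^b
2Nf = (sigma_a/sigma_f')^(1/b)
2Nf = (515/775)^(1/-0.087)
2Nf = 109.68983
Nf = 54.84


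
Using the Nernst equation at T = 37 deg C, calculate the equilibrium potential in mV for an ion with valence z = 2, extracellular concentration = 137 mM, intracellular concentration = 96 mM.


E = (RT/(zF)) * ln(C_out/C_in)
T = 37 + 273.15 = 310.15 K
E = (8.314 * 310.15 / (2 * 96485)) * ln(137/96)
E = 4.752 mV


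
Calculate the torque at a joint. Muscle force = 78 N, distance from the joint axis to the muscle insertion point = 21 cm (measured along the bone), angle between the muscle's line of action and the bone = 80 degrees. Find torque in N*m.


Torque = F * d * sin(theta)   (moment arm = d*sin(theta))
d = 21 cm = 0.21 m
Torque = 78 * 0.21 * sin(80)
Torque = 16.13 N*m


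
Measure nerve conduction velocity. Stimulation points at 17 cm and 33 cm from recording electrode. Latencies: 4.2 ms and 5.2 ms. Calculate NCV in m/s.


Distance = (33 - 17) / 100 = 0.16 m
dt = (5.2 - 4.2) / 1000 = 0.001 s
NCV = dist / dt = 160 m/s


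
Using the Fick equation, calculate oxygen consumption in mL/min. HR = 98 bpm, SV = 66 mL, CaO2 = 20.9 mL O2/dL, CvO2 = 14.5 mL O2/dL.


CO = HR*SV = 98*66/1000 = 6.468 L/min
a-v O2 diff = 20.9 - 14.5 = 6.4 mL/dL
VO2 = CO * (CaO2-CvO2) * 10 dL/L
VO2 = 6.468 * 6.4 * 10
VO2 = 414 mL/min


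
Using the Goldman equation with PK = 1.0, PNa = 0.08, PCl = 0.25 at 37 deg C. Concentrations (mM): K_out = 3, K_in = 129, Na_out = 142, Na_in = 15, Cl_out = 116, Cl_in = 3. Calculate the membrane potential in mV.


Vm = (RT/F)*ln((PK*Ko + PNa*Nao + PCl*Cli)/(PK*Ki + PNa*Nai + PCl*Clo))
Numer = 15.11, Denom = 159.2
Vm = -62.93 mV


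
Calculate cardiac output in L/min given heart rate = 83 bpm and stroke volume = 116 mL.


CO = HR * SV
CO = 83 * 116 / 1000
CO = 9.628 L/min


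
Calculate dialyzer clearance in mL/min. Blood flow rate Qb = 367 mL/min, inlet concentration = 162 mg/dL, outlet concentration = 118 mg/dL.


K = Qb * (Cb_in - Cb_out) / Cb_in
K = 367 * (162 - 118) / 162
K = 99.68 mL/min


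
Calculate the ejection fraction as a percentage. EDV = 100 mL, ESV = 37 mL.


SV = EDV - ESV = 100 - 37 = 63 mL
EF = SV/EDV * 100 = 63/100 * 100
EF = 63%


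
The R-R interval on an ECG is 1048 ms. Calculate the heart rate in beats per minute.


HR = 60 / RR_interval(s)
RR = 1048 ms = 1.048 s
HR = 60 / 1.048 = 57.25 bpm


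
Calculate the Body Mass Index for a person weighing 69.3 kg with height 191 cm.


BMI = weight / height^2
height = 191 cm = 1.91 m
BMI = 69.3 / 1.91^2
BMI = 19 kg/m^2


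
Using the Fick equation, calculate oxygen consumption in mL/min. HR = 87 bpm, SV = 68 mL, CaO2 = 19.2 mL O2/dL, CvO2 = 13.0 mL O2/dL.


CO = HR*SV = 87*68/1000 = 5.916 L/min
a-v O2 diff = 19.2 - 13.0 = 6.2 mL/dL
VO2 = CO * (CaO2-CvO2) * 10 dL/L
VO2 = 5.916 * 6.2 * 10
VO2 = 366.8 mL/min


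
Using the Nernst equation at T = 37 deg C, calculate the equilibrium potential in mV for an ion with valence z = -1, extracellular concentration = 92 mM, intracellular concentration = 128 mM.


E = (RT/(zF)) * ln(C_out/C_in)
T = 37 + 273.15 = 310.15 K
E = (8.314 * 310.15 / (-1 * 96485)) * ln(92/128)
E = 8.826 mV


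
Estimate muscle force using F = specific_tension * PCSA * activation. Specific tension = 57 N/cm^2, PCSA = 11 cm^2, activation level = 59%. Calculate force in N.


F = sigma * PCSA * activation
F = 57 * 11 * 0.59
F = 369.9 N


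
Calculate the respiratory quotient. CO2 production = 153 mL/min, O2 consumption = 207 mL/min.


RQ = VCO2 / VO2
RQ = 153 / 207
RQ = 0.7391


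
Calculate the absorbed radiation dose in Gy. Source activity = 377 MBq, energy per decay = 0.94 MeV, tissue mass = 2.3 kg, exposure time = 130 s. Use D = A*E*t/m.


A = 377 MBq = 3.7700e+08 Bq
E = 0.94 MeV = 1.50588e-13 J
D = A*E*t/m = 3.7700e+08*1.50588e-13*130/2.3
D = 0.003209 Gy


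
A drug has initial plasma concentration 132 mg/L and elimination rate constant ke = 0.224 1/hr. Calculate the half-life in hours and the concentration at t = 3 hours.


t_half = ln(2) / ke = 0.693147 / 0.224 = 3.094 hr
C(t) = C0 * exp(-ke*t) = 132 * exp(-0.224*3)
C(3) = 67.41 mg/L


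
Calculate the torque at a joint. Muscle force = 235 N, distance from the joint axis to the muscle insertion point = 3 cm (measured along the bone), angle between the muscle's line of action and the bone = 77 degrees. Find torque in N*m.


Torque = F * d * sin(theta)   (moment arm = d*sin(theta))
d = 3 cm = 0.03 m
Torque = 235 * 0.03 * sin(77)
Torque = 6.869 N*m


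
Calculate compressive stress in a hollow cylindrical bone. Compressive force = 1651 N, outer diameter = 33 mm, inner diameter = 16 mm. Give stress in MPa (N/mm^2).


A = pi*(r_o^2 - r_i^2)
r_o = 16.5 mm, r_i = 8 mm
A = 654.237 mm^2
sigma = F/A = 1651 / 654.237
sigma = 2.524 MPa


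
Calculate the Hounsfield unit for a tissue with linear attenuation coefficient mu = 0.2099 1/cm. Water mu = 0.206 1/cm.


HU = ((mu_tissue - mu_water) / mu_water) * 1000
HU = ((0.2099 - 0.206) / 0.206) * 1000
HU = 18.93


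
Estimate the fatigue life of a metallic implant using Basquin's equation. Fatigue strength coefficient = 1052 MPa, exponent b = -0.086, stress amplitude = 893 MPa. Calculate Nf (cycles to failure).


sigma_a = sigma_f' * (2Nf)^b
2Nf = (sigma_a/sigma_f')^(1/b)
2Nf = (893/1052)^(1/-0.086)
2Nf = 6.7218937
Nf = 3.361


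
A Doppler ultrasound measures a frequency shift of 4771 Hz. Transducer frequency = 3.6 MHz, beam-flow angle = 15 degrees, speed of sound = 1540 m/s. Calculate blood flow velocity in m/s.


v = fd * c / (2 * f0 * cos(theta))
v = 4771 * 1540 / (2 * 3.6000e+06 * cos(15))
v = 1.056 m/s


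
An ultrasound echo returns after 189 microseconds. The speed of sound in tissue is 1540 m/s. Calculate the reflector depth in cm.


depth = c * t / 2
t = 189 us = 1.8900e-04 s
depth = 1540 * 1.8900e-04 / 2
depth = 0.14553 m = 14.553 cm


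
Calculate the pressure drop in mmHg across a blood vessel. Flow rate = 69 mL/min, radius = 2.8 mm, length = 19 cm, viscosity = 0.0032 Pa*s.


dP = 8*mu*L*Q / (pi*r^4)
Q = 69 mL/min = 1.15e-06 m^3/s
dP = 28.9674 Pa = 28.9674 / 133.322 mmHg = 0.2173 mmHg


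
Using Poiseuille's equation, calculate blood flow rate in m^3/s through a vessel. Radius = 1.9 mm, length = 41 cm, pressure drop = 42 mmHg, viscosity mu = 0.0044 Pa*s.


Q = pi*r^4*dP / (8*mu*L)
r = 0.0019 m, L = 0.41 m
dP = 42 mmHg = 5599.524 Pa
Q = 1.5885e-05 m^3/s


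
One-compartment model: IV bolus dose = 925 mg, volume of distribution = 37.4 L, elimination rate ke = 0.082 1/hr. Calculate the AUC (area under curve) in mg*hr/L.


C0 = Dose/Vd = 925/37.4 = 24.7326 mg/L
AUC = C0/ke = 24.7326/0.082
AUC = 301.6 mg*hr/L


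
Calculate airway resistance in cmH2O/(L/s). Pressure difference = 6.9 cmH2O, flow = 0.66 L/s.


R = dP / flow
R = 6.9 / 0.66
R = 10.45 cmH2O/(L/s)


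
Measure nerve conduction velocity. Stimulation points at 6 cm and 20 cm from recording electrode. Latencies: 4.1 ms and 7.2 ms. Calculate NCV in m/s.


Distance = (20 - 6) / 100 = 0.14 m
dt = (7.2 - 4.1) / 1000 = 0.0031 s
NCV = dist / dt = 45.16 m/s


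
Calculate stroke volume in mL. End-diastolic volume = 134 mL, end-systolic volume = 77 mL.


SV = EDV - ESV
SV = 134 - 77
SV = 57 mL


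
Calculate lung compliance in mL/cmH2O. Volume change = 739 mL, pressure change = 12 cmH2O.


C = dV / dP
C = 739 / 12
C = 61.58 mL/cmH2O


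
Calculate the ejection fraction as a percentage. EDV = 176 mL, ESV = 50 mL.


SV = EDV - ESV = 176 - 50 = 126 mL
EF = SV/EDV * 100 = 126/176 * 100
EF = 71.59%


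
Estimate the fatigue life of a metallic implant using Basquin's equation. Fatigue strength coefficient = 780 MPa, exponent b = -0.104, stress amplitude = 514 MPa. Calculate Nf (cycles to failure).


sigma_a = sigma_f' * (2Nf)^b
2Nf = (sigma_a/sigma_f')^(1/b)
2Nf = (514/780)^(1/-0.104)
2Nf = 55.163128
Nf = 27.58


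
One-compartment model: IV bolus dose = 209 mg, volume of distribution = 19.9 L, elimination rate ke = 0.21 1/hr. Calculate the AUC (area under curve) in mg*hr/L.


C0 = Dose/Vd = 209/19.9 = 10.5025 mg/L
AUC = C0/ke = 10.5025/0.21
AUC = 50.01 mg*hr/L


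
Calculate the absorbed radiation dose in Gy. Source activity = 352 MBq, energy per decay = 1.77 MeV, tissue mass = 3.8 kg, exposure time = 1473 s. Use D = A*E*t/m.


A = 352 MBq = 3.5200e+08 Bq
E = 1.77 MeV = 2.83554e-13 J
D = A*E*t/m = 3.5200e+08*2.83554e-13*1473/3.8
D = 0.03869 Gy
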